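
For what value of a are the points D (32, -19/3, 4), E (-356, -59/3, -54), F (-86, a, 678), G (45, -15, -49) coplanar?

313/3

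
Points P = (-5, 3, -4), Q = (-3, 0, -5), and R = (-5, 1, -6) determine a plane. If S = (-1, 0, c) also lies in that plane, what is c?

Coplanarity requires PQ · (PR × PS) = 0.
PQ = (2, -3, -1), PR = (0, -2, -2); the triple product is linear in c with coefficient -4 and constant term -12.
Setting it to zero: c = -3.

-3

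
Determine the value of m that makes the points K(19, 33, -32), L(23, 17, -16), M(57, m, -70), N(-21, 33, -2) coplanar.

Normal to plane KLN: n = (-480, -760, -640); plane equation n·P = -13720.
Requiring n·M = -13720: (-760)m + (17440) = -13720.
So m = 41.

41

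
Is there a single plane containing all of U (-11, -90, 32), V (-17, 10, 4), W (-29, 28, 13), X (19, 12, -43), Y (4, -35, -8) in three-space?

No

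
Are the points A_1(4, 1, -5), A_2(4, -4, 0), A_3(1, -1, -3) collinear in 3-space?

A_1A_2 = (0, -5, 5), A_1A_3 = (-3, -2, 2).
Comparing components 3 and 1: (5)(-3) − (0)(2) = -15 ≠ 0, so A_1A_2 and A_1A_3 are not parallel and the points are not collinear.

No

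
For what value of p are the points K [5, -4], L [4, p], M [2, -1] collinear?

-3

The three points are collinear iff det[KL; KM] = 0.
This determinant is linear in p: (3)p + (9) = 0, so p = -3.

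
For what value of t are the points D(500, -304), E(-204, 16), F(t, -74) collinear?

-6

Collinearity: (F − D) must be parallel to (E − D) = (-704, 320).
Cross-multiplying the components: (t − 500)·(320) = (230)·(-704).
Solving gives t = -6.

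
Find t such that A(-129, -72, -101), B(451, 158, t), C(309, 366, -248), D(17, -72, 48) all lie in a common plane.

179

The points are coplanar iff AB · (AC × AD) = 0.
Expanding, this is linear in t: (-63948)t + (11446692) = 0.
So t = 179.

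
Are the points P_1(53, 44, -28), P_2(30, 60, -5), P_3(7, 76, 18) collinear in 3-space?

Yes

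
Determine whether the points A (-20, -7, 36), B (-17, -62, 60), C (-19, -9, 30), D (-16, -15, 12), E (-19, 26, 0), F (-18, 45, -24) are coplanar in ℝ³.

The plane through A, B, C has normal n = AB × AC = (378, 42, 49) and equation n·P = -6090.
Checking the remaining points: n·D = -6090, n·E = -6090, n·F = -6090.
All equal -6090, so all 6 points lie in one plane.

Yes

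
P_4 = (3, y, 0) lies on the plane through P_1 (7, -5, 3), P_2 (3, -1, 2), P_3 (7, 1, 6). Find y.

A normal to the plane is n = P_1P_2 × P_1P_3 = (18, 12, -24).
P_4 lies in the plane iff n · P_1P_4 = 0.
This gives (12)y + (60) = 0, so y = -5.

-5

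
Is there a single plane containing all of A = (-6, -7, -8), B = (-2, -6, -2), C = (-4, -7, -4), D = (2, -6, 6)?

Yes

The four points are coplanar iff the 3×3 determinant with rows AB, AC, AD is zero.
Rows: (4, 1, 6), (2, 0, 4), (8, 1, 14).
Expanding along the first row: (4)(-4) − (1)(-4) + (6)(2) = 0.
Zero determinant ⇒ coplanar.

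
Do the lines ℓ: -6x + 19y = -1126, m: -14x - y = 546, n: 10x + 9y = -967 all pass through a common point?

No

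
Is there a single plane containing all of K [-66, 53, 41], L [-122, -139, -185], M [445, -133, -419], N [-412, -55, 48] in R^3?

The four points are coplanar iff the 3×3 determinant with rows KL, KM, KN is zero.
Rows: (-56, -192, -226), (511, -186, -460), (-346, -108, 7).
Expanding along the first row: (-56)(-50982) − (-192)(-155583) + (-226)(-119544) = 0.
Zero determinant ⇒ coplanar.

Yes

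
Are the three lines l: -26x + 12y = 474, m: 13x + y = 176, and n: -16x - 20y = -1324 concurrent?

The three lines meet at one point iff the augmented coefficient matrix [aᵢ bᵢ cᵢ] has rank < 3, i.e. its determinant vanishes.
Here the determinant is 0.
It vanishes, so the lines are concurrent at (9, 59).

Yes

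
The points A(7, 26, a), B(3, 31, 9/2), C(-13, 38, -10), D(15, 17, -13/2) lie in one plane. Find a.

Coplanarity ⇔ det[AB; AC; AD] = 0.
Expanding, this is linear in a: (-140)a + (0) = 0.
So a = 0.

0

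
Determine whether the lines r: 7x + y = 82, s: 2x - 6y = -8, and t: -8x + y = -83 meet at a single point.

The three lines meet at one point iff the augmented coefficient matrix [aᵢ bᵢ cᵢ] has rank < 3, i.e. its determinant vanishes.
Here the determinant is 0.
It vanishes, so the lines are concurrent at (11, 5).

Yes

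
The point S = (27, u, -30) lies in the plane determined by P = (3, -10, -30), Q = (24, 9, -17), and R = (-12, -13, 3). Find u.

8

A normal to the plane is n = PQ × PR = (666, -888, 222).
S lies in the plane iff n · PS = 0.
This gives (-888)u + (7104) = 0, so u = 8.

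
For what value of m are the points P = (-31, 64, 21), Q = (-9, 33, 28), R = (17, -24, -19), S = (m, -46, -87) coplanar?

15

Normal to plane PQR: n = (1856, 1216, -448); plane equation n·X = 10880.
Requiring n·S = 10880: (1856)m + (-16960) = 10880.
So m = 15.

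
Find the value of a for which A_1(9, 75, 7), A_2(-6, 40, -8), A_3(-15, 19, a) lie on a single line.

-17

Direction A_1A_2 = (-15, -35, -15). From the x-coordinate of A_3, the parameter along the line is τ = (-15 − 9)/(-15) = 8/5.
Then a = 7 + 8/5·(-15) = -17.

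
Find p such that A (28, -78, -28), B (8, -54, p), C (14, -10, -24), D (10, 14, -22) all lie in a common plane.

Normal to plane ACD: n = (40, 12, -64); plane equation n·P = 1976.
Requiring n·B = 1976: (-64)p + (-328) = 1976.
So p = -36.

-36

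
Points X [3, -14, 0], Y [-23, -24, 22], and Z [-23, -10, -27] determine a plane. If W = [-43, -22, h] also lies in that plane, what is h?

5

Coplanarity requires XY · (XZ × XW) = 0.
XY = (-26, -10, 22), XZ = (-26, 4, -27); the triple product is linear in h with coefficient -364 and constant term 1820.
Setting it to zero: h = 5.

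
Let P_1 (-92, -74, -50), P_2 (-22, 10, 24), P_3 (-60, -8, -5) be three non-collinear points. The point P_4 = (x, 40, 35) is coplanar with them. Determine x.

The plane through P_1, P_2, P_3 has equation −1104x − 782y + 1932z = 62836.
Substituting P_4: (-1104)x + (36340) = 62836, so x = -24.

-24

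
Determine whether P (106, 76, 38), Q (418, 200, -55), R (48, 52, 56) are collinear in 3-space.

No

PQ = (312, 124, -93), PR = (-58, -24, 18).
Comparing components 3 and 1: (-93)(-58) − (312)(18) = -222 ≠ 0, so PQ and PR are not parallel and the points are not collinear.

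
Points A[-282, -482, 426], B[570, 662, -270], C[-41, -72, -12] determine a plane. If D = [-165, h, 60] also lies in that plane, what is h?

-228

Coplanarity requires AB · (AC × AD) = 0.
AB = (852, 1144, -696), AC = (241, 410, -438); the triple product is linear in h with coefficient 205440 and constant term 46840320.
Setting it to zero: h = -228.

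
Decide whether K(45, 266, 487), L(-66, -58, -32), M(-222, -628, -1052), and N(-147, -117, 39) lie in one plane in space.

Yes

With K as base: KL = (-111, -324, -519), KM = (-267, -894, -1539), KN = (-192, -383, -448).
KM × KN = (-188925, 175872, -69387).
KL · (KM × KN) = 0.
The scalar triple product vanishes, so the four points are coplanar.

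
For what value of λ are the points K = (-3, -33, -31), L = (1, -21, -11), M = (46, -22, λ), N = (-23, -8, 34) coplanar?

Normal to plane KLN: n = (280, -660, 340); plane equation n·P = 10400.
Requiring n·M = 10400: (340)λ + (27400) = 10400.
So λ = -50.

-50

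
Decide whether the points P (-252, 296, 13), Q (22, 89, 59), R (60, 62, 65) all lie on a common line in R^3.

PQ = (274, -207, 46), PR = (312, -234, 52).
PQ × PR = (0, 104, 468).
The cross product is nonzero, so the points do not lie on one line.

No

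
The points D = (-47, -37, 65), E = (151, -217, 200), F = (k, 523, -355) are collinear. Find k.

-663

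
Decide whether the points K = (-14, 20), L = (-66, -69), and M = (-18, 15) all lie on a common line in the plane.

No

KL = (-52, -89), KM = (-4, -5).
det[KL; KM] = (-52)(-5) − (-89)(-4) = -96.
The determinant is nonzero, so they are not collinear.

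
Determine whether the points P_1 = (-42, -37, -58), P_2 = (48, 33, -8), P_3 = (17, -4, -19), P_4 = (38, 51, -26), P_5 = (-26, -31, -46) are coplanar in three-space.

The plane through P_1, P_2, P_3 has normal n = P_1P_2 × P_1P_3 = (1080, -560, -1160) and equation n·P = 42640.
Checking the remaining points: n·P_4 = 42640, n·P_5 = 42640.
All equal 42640, so all 5 points lie in one plane.

Yes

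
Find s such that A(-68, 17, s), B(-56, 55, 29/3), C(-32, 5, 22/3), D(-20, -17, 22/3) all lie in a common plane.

-41/3

Coplanarity ⇔ det[AB; AC; AD] = 0.
Expanding, this is linear in s: (-72)s + (-984) = 0.
So s = -41/3.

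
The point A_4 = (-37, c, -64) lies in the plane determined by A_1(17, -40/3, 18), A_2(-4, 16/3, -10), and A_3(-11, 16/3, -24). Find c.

A normal to the plane is n = A_1A_2 × A_1A_3 = (-784/3, -98, 392/3).
A_4 lies in the plane iff n · A_1A_4 = 0.
This gives (-98)c + (6272/3) = 0, so c = 64/3.

64/3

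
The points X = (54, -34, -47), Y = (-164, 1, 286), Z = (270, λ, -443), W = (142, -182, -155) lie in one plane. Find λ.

Normal to plane XYW: n = (45504, 5760, 29184); plane equation n·P = 889728.
Requiring n·Z = 889728: (5760)λ + (-642432) = 889728.
So λ = 266.

266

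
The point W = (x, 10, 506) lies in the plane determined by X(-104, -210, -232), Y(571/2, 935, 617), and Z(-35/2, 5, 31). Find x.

45

A normal to the plane is n = XY × XZ = (118600, -29000, -15300).
W lies in the plane iff n · XW = 0.
This gives (118600)x + (-5337000) = 0, so x = 45.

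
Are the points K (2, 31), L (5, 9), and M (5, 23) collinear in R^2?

KL = (3, -22), KM = (3, -8).
Twice the signed area of △KLM is (3)(-8) − (-22)(3) = 42.
The area is nonzero, so the three points are not collinear.

No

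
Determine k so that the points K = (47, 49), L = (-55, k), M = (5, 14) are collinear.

Collinearity: (L − K) must be parallel to (M − K) = (-42, -35).
Cross-multiplying the components: (k − 49)·(-42) = (-102)·(-35).
Solving gives k = -36.

-36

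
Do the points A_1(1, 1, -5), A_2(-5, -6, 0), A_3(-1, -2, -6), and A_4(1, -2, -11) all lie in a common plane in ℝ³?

A normal to the plane through A_1, A_2, A_3 is n = A_1A_2 × A_1A_3 = (22, -16, 4).
The plane has equation n·P = -14. For A_4: n·A_4 = 10.
10 ≠ -14, so A_4 is off the plane.

No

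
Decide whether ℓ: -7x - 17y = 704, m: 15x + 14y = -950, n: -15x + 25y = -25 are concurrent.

No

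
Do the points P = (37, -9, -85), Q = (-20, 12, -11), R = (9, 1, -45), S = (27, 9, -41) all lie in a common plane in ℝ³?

No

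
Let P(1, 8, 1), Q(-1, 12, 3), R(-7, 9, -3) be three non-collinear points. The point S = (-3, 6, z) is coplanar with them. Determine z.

-3

Coplanarity requires PQ · (PR × PS) = 0.
PQ = (-2, 4, 2), PR = (-8, 1, -4); the triple product is linear in z with coefficient 30 and constant term 90.
Setting it to zero: z = -3.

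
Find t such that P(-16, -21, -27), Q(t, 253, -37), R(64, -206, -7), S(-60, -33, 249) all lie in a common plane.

Normal to plane PRS: n = (-50820, -22960, -9100); plane equation n·X = 1540980.
Requiring n·Q = 1540980: (-50820)t + (-5472180) = 1540980.
So t = -138.

-138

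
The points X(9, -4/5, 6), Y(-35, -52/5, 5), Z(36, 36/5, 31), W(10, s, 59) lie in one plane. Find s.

4

Normal to plane XYZ: n = (-232, 1073, -464/5); plane equation n·P = -17516/5.
Requiring n·W = -17516/5: (1073)s + (-38976/5) = -17516/5.
So s = 4.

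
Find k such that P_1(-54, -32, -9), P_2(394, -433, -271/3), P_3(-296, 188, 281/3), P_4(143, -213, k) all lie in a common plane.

Coplanarity ⇔ det[P_1P_2; P_1P_3; P_1P_4] = 0.
Expanding, this is linear in k: (1518)k + (190762) = 0.
So k = -377/3.

-377/3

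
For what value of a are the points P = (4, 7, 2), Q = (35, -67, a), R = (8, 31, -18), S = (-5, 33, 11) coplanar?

-36

Coplanarity ⇔ det[PQ; PR; PS] = 0.
Expanding, this is linear in a: (320)a + (11520) = 0.
So a = -36.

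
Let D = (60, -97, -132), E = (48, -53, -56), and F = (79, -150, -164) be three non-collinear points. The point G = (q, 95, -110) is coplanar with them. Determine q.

-16

A normal to the plane is n = DE × DF = (2620, 1060, -200).
G lies in the plane iff n · DG = 0.
This gives (2620)q + (41920) = 0, so q = -16.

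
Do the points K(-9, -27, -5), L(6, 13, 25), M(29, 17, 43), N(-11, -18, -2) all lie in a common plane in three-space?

A normal to the plane through K, L, M is n = KL × KM = (600, 420, -860).
The plane has equation n·P = -12440. For N: n·N = -12440.
Equal, so N lies in the plane and all four are coplanar.

Yes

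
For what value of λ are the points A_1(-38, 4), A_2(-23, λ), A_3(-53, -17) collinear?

Collinearity: (A_2 − A_1) must be parallel to (A_3 − A_1) = (-15, -21).
Cross-multiplying the components: (λ − 4)·(-15) = (15)·(-21).
Solving gives λ = 25.

25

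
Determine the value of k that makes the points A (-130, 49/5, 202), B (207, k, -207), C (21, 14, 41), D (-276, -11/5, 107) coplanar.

Coplanarity ⇔ det[AB; AC; AD] = 0.
Expanding, this is linear in k: (37851)k + (-3330888/5) = 0.
So k = 88/5.

88/5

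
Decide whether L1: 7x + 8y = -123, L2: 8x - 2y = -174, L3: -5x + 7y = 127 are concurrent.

The three lines meet at one point iff the augmented coefficient matrix [aᵢ bᵢ cᵢ] has rank < 3, i.e. its determinant vanishes.
Here the determinant is -78.
Nonzero, so no common point exists.

No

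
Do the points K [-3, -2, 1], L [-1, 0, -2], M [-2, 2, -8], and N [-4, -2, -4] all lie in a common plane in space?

A normal to the plane through K, L, M is n = KL × KM = (-6, 15, 6).
The plane has equation n·P = -6. For N: n·N = -30.
-30 ≠ -6, so N is off the plane.

No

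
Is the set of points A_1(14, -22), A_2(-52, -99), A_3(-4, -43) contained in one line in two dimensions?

Yes

A_1A_2 = (-66, -77), A_1A_3 = (-18, -21).
det[A_1A_2; A_1A_3] = (-66)(-21) − (-77)(-18) = 0.
The determinant is zero, so the points are collinear.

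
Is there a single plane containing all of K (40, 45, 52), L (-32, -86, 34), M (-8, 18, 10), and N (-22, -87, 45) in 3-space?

A normal to the plane through K, L, M is n = KL × KM = (5016, -2160, -4344).
The plane has equation n·P = -122448. For N: n·N = -117912.
-117912 ≠ -122448, so N is off the plane.

No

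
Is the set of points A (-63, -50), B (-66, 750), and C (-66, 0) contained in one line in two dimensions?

No

AB = (-3, 800), AC = (-3, 50).
det[AB; AC] = (-3)(50) − (800)(-3) = 2250.
The determinant is nonzero, so they are not collinear.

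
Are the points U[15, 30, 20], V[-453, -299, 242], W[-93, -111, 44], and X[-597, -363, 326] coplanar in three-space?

With U as base: UV = (-468, -329, 222), UW = (-108, -141, 24), UX = (-612, -393, 306).
UW × UX = (-33714, 18360, -43848).
UV · (UW × UX) = 3456.
Since 3456 ≠ 0, the four points are not coplanar.

No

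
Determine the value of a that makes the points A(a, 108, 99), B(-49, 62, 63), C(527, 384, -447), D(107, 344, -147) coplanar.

Coplanarity ⇔ det[AB; AC; AD] = 0.
Expanding, this is linear in a: (-76200)a + (-9677400) = 0.
So a = -127.

-127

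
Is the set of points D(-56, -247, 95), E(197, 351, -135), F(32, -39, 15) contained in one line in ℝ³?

DE = (253, 598, -230), DF = (88, 208, -80).
DE × DF = (0, 0, 0).
The cross product vanishes, so the three points are collinear.

Yes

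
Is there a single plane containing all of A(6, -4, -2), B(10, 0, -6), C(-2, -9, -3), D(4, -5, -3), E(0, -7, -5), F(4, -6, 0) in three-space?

The plane through A, B, C has normal n = AB × AC = (-24, 36, 12) and equation n·P = -312.
Checking the remaining points: n·D = -312, n·E = -312, n·F = -312.
All equal -312, so all 6 points lie in one plane.

Yes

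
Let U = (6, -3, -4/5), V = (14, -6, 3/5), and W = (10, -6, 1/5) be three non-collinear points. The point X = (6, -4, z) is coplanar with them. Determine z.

Coplanarity requires UV · (UW × UX) = 0.
UV = (8, -3, 7/5), UW = (4, -3, 1); the triple product is linear in z with coefficient -12 and constant term -36/5.
Setting it to zero: z = -3/5.

-3/5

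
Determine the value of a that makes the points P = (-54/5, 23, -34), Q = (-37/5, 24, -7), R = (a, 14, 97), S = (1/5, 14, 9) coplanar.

Coplanarity ⇔ det[PQ; PR; PS] = 0.
Expanding, this is linear in a: (-286)a + (3718) = 0.
So a = 13.

13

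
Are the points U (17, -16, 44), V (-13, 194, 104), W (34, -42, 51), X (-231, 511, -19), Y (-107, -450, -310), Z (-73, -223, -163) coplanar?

The plane through U, V, W has normal n = UV × UW = (3030, 1230, -2790) and equation n·P = -90930.
Checking the remaining points: n·X = -18390, n·Y = -12810, n·Z = -40710.
Since n·X = -18390 ≠ -90930, X is off the plane and the points are not all coplanar.

No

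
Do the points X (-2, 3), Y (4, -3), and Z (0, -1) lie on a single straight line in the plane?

XY = (6, -6), XZ = (2, -4).
det[XY; XZ] = (6)(-4) − (-6)(2) = -12.
The determinant is nonzero, so they are not collinear.

No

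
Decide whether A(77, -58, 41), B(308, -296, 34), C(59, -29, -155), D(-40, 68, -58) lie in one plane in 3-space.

Yes

With A as base: AB = (231, -238, -7), AC = (-18, 29, -196), AD = (-117, 126, -99).
AC × AD = (21825, 21150, 1125).
AB · (AC × AD) = 0.
The scalar triple product vanishes, so the four points are coplanar.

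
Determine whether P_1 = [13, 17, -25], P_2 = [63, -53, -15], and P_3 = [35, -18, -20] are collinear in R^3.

No

P_1P_2 = (50, -70, 10), P_1P_3 = (22, -35, 5).
Comparing components 3 and 1: (10)(22) − (50)(5) = -30 ≠ 0, so P_1P_2 and P_1P_3 are not parallel and the points are not collinear.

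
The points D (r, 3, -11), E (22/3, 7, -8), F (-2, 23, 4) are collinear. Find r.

Direction EF = (-28/3, 16, 12). From the y-coordinate of D, the parameter along the line is τ = (3 − 7)/16 = -1/4.
Then r = 22/3 + (-1/4)·(-28/3) = 29/3.

29/3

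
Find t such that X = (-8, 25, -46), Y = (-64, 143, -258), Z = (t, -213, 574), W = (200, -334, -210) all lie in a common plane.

96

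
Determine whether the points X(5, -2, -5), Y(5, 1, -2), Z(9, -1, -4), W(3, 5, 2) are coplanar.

Yes

A normal to the plane through X, Y, Z is n = XY × XZ = (0, 12, -12).
The plane has equation n·P = 36. For W: n·W = 36.
Equal, so W lies in the plane and all four are coplanar.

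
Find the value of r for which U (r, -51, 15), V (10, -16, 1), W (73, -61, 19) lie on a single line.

Collinearity requires UV × UW = 0; each component is linear in r.
The y-component gives (18)r + (-1062) = 0, so r = 59.
The remaining components then also vanish.

59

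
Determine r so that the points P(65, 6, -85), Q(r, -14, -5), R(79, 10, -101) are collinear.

-5

Collinearity requires PQ × PR = 0; each component is linear in r.
The y-component gives (16)r + (80) = 0, so r = -5.
The remaining components then also vanish.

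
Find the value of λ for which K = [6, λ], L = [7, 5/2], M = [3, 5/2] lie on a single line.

Collinearity: (K − L) must be parallel to (M − L) = (-4, 0).
Cross-multiplying the components: (λ − 5/2)·(-4) = (-1)·(0).
Solving gives λ = 5/2.

5/2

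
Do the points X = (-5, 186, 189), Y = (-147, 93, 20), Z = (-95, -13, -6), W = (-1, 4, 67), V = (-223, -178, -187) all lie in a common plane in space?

No

The plane through X, Y, Z has normal n = XY × XZ = (-15496, -12480, 19888) and equation n·P = 1515032.
Checking the remaining points: n·W = 1298072, n·V = 1957992.
Since n·W = 1298072 ≠ 1515032, W is off the plane and the points are not all coplanar.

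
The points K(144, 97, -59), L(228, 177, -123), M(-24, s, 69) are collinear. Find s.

-63

Direction KL = (84, 80, -64). From the x-coordinate of M, the parameter along the line is τ = (-24 − 144)/84 = -2.
Then s = 97 + (-2)·(80) = -63.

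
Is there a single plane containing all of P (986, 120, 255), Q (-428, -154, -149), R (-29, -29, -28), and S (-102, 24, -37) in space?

With P as base: PQ = (-1414, -274, -404), PR = (-1015, -149, -283), PS = (-1088, -96, -292).
PR × PS = (16340, 11524, -64672).
PQ · (PR × PS) = -134848.
Since -134848 ≠ 0, the four points are not coplanar.

No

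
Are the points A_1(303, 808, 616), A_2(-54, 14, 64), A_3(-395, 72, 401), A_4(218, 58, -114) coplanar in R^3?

The four points are coplanar iff the 3×3 determinant with rows A_1A_2, A_1A_3, A_1A_4 is zero.
Rows: (-357, -794, -552), (-698, -736, -215), (-85, -750, -730).
Expanding along the first row: (-357)(376030) − (-794)(491265) + (-552)(460940) = 1382820.
Nonzero ⇒ not coplanar.

No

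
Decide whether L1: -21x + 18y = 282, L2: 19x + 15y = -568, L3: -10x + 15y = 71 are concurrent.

Lines aᵢx + bᵢy = cᵢ with pairwise distinct directions are concurrent exactly when det[aᵢ bᵢ cᵢ] = 0.
Here the determinant is -657.
Nonzero, so no common point exists.

No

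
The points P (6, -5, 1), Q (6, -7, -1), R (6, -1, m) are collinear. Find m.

5

Collinearity requires PQ × PR = 0; each component is linear in m.
The x-component gives (-2)m + (10) = 0, so m = 5.
The remaining components then also vanish.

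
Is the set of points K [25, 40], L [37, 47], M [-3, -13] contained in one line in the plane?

No

KL = (12, 7), KM = (-28, -53).
Twice the signed area of △KLM is (12)(-53) − (7)(-28) = -440.
The area is nonzero, so the three points are not collinear.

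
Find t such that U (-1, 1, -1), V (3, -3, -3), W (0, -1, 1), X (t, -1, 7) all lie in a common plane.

Normal to plane UVW: n = (-12, -10, -4); plane equation n·P = 6.
Requiring n·X = 6: (-12)t + (-18) = 6.
So t = -2.

-2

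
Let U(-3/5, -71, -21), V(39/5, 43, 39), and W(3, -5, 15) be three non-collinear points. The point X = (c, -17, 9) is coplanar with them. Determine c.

The plane through U, V, W has equation 144x − (432/5)y + 144z = 3024.
Substituting X: (144)c + (13824/5) = 3024, so c = 9/5.

9/5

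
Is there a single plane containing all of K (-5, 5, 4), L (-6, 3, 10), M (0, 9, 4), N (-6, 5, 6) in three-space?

A normal to the plane through K, L, M is n = KL × KM = (-24, 30, 6).
The plane has equation n·P = 294. For N: n·N = 330.
330 ≠ 294, so N is off the plane.

No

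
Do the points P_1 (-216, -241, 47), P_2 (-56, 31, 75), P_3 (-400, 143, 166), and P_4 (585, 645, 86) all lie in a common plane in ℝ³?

No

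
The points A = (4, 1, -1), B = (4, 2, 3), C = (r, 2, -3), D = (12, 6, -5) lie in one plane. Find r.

6

Coplanarity ⇔ det[AB; AC; AD] = 0.
Expanding, this is linear in r: (24)r + (-144) = 0.
So r = 6.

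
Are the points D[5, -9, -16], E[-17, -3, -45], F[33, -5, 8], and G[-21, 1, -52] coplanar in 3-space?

With D as base: DE = (-22, 6, -29), DF = (28, 4, 24), DG = (-26, 10, -36).
DF × DG = (-384, 384, 384).
DE · (DF × DG) = -384.
Since -384 ≠ 0, the four points are not coplanar.

No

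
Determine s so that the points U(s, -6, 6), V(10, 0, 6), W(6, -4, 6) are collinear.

Collinearity requires UV × UW = 0; each component is linear in s.
The z-component gives (4)s + (-16) = 0, so s = 4.
The remaining components then also vanish.

4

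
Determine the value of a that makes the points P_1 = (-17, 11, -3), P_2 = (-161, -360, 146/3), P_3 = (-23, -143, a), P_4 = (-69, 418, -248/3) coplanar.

Normal to plane P_1P_2P_4: n = (8528, -42476/3, -77900); plane equation n·P = -201064/3.
Requiring n·P_3 = -201064/3: (-77900)a + (5485636/3) = -201064/3.
So a = 73/3.

73/3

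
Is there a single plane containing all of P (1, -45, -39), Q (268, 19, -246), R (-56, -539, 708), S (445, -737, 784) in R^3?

No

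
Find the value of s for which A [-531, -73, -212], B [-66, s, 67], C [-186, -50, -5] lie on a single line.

-42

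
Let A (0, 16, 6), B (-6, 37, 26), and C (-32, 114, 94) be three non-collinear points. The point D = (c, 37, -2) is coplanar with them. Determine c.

-27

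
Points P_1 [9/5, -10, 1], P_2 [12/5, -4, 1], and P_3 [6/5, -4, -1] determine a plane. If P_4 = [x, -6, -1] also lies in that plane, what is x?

1

The plane through P_1, P_2, P_3 has equation −12x + (6/5)y + (36/5)z = -132/5.
Substituting P_4: (-12)x + (-72/5) = -132/5, so x = 1.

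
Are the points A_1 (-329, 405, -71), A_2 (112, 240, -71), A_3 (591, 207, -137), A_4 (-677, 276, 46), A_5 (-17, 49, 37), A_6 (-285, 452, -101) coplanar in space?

No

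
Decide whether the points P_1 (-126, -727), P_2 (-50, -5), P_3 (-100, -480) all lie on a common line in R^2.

P_1P_2 = (76, 722), P_1P_3 = (26, 247).
det[P_1P_2; P_1P_3] = (76)(247) − (722)(26) = 0.
The determinant is zero, so the points are collinear.

Yes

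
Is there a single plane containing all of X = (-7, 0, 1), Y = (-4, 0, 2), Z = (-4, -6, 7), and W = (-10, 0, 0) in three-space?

Yes

With X as base: XY = (3, 0, 1), XZ = (3, -6, 6), XW = (-3, 0, -1).
XZ × XW = (6, -15, -18).
XY · (XZ × XW) = 0.
The scalar triple product vanishes, so the four points are coplanar.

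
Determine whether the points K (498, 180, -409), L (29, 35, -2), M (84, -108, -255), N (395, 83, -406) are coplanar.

A normal to the plane through K, L, M is n = KL × KM = (94886, -96272, 75042).
The plane has equation n·P = -767910. For N: n·N = -977658.
-977658 ≠ -767910, so N is off the plane.

No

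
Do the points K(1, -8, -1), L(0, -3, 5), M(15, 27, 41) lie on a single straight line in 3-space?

No

KL = (-1, 5, 6), KM = (14, 35, 42).
Comparing components 3 and 1: (6)(14) − (-1)(42) = 126 ≠ 0, so KL and KM are not parallel and the points are not collinear.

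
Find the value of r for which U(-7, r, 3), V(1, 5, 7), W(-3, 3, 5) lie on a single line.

1

Collinearity requires UV × UW = 0; each component is linear in r.
The x-component gives (2)r + (-2) = 0, so r = 1.
The remaining components then also vanish.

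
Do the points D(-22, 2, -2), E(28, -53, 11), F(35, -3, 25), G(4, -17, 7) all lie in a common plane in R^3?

No

With D as base: DE = (50, -55, 13), DF = (57, -5, 27), DG = (26, -19, 9).
DF × DG = (468, 189, -953).
DE · (DF × DG) = 616.
Since 616 ≠ 0, the four points are not coplanar.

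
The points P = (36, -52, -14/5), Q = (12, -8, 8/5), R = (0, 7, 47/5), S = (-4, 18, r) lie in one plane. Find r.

36/5

Coplanarity ⇔ det[PQ; PR; PS] = 0.
Expanding, this is linear in r: (168)r + (-6048/5) = 0.
So r = 36/5.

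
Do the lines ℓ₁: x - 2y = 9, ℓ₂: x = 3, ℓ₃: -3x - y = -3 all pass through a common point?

No

The three lines meet at one point iff the augmented coefficient matrix [aᵢ bᵢ cᵢ] has rank < 3, i.e. its determinant vanishes.
Here the determinant is 6.
Nonzero, so no common point exists.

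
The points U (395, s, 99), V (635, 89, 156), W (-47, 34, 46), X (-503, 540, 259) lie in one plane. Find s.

35

Coplanarity ⇔ det[UV; UW; UX] = 0.
Expanding, this is linear in s: (-195426)s + (6839910) = 0.
So s = 35.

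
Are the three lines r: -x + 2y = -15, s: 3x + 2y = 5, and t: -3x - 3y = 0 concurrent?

Yes

Intersecting r and s: solving the 2×2 system gives (x, y) = (5, -5).
Substitute into t: (-3)(5) + (-3)(-5) = 0.
This equals 0, so (5, -5) lies on all three lines and they are concurrent.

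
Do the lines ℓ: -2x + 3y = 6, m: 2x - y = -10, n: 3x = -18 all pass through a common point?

The three lines meet at one point iff the augmented coefficient matrix [aᵢ bᵢ cᵢ] has rank < 3, i.e. its determinant vanishes.
Here the determinant is 0.
It vanishes, so the lines are concurrent at (-6, -2).

Yes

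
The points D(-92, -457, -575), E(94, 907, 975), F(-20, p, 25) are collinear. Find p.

71

Collinearity requires DE × DF = 0; each component is linear in p.
The x-component gives (-1550)p + (110050) = 0, so p = 71.
The remaining components then also vanish.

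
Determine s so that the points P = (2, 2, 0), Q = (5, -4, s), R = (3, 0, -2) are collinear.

-6

Collinearity requires PQ × PR = 0; each component is linear in s.
The x-component gives (2)s + (12) = 0, so s = -6.
The remaining components then also vanish.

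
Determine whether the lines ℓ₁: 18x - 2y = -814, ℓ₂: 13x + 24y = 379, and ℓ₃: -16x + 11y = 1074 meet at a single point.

The three lines meet at one point iff the augmented coefficient matrix [aᵢ bᵢ cᵢ] has rank < 3, i.e. its determinant vanishes.
Here the determinant is 0.
It vanishes, so the lines are concurrent at (-41, 38).

Yes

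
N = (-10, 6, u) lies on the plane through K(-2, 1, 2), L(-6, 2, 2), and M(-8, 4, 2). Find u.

2

The plane through K, L, M has equation −6z = -12.
Substituting N: (-6)u + (0) = -12, so u = 2.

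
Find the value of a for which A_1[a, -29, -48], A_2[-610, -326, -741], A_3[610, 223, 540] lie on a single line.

50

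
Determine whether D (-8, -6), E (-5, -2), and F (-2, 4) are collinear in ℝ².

No

DE = (3, 4), DF = (6, 10).
Twice the signed area of △DEF is (3)(10) − (4)(6) = 6.
The area is nonzero, so the three points are not collinear.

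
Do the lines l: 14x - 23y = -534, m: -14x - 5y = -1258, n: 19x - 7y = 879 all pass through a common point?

Intersecting l and m: solving the 2×2 system gives (x, y) = (67, 64).
Substitute into n: (19)(67) + (-7)(64) = 825.
But n requires 879 ≠ 825, so the three lines have no common point.

No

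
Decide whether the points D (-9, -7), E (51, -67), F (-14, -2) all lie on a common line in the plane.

DE = (60, -60), DF = (-5, 5).
det[DE; DF] = (60)(5) − (-60)(-5) = 0.
The determinant is zero, so the points are collinear.

Yes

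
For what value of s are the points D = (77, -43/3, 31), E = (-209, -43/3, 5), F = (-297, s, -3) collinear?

-43/3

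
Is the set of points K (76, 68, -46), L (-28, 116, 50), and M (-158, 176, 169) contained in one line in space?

No

KL = (-104, 48, 96), KM = (-234, 108, 215).
Comparing components 2 and 3: (48)(215) − (96)(108) = -48 ≠ 0, so KL and KM are not parallel and the points are not collinear.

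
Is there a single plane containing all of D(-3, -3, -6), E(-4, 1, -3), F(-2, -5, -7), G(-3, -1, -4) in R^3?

Yes

The four points are coplanar iff the 3×3 determinant with rows DE, DF, DG is zero.
Rows: (-1, 4, 3), (1, -2, -1), (0, 2, 2).
Expanding along the first row: (-1)(-2) − (4)(2) + (3)(2) = 0.
Zero determinant ⇒ coplanar.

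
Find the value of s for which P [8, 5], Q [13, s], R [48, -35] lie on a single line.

Collinearity: (Q − P) must be parallel to (R − P) = (40, -40).
Cross-multiplying the components: (s − 5)·(40) = (5)·(-40).
Solving gives s = 0.

0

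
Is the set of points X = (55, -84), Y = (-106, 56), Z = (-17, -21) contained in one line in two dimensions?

No

XY = (-161, 140), XZ = (-72, 63).
Twice the signed area of △XYZ is (-161)(63) − (140)(-72) = -63.
The area is nonzero, so the three points are not collinear.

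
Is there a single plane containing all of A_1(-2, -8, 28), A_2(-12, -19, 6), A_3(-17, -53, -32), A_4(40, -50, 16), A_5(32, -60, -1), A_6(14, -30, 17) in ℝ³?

No

The plane through A_1, A_2, A_3 has normal n = A_1A_2 × A_1A_3 = (-330, -270, 285) and equation n·P = 10800.
Checking the remaining points: n·A_4 = 4860, n·A_5 = 5355, n·A_6 = 8325.
Since n·A_4 = 4860 ≠ 10800, A_4 is off the plane and the points are not all coplanar.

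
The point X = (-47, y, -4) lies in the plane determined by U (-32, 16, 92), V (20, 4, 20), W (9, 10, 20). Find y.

Coplanarity requires UV · (UW × UX) = 0.
UV = (52, -12, -72), UW = (41, -6, -72); the triple product is linear in y with coefficient 792 and constant term -36432.
Setting it to zero: y = 46.

46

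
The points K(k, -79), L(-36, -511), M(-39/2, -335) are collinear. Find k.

The three points are collinear iff det[KL; KM] = 0.
This determinant is linear in k: (-176)k + (792) = 0, so k = 9/2.

9/2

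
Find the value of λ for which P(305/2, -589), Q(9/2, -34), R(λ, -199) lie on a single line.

97/2

The three points are collinear iff det[PQ; PR] = 0.
This determinant is linear in λ: (-555)λ + (53835/2) = 0, so λ = 97/2.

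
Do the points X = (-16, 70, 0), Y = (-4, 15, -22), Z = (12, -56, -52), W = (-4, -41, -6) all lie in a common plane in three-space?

Yes

A normal to the plane through X, Y, Z is n = XY × XZ = (88, 8, 28).
The plane has equation n·P = -848. For W: n·W = -848.
Equal, so W lies in the plane and all four are coplanar.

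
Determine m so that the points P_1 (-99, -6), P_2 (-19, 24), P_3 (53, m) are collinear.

The three points are collinear iff det[P_1P_2; P_1P_3] = 0.
This determinant is linear in m: (80)m + (-4080) = 0, so m = 51.

51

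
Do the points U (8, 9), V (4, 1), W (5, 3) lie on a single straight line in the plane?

Yes

UV = (-4, -8), UW = (-3, -6).
Checking proportionality: UW = 3/4·UV, so the vectors are parallel and the points are collinear.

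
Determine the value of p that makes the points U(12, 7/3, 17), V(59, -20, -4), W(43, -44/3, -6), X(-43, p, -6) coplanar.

50/3

Normal to plane UVW: n = (470/3, 430, -320/3); plane equation n·P = 1070.
Requiring n·X = 1070: (430)p + (-18290/3) = 1070.
So p = 50/3.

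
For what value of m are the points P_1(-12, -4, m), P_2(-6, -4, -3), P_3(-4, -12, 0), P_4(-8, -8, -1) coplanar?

The points are coplanar iff P_1P_2 · (P_1P_3 × P_1P_4) = 0.
Expanding, this is linear in m: (24)m + (48) = 0.
So m = -2.

-2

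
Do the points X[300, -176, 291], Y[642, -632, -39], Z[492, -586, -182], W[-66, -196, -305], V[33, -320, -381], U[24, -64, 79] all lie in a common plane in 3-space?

No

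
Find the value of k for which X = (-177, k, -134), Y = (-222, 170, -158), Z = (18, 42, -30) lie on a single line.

146

Direction YZ = (240, -128, 128). From the x-coordinate of X, the parameter along the line is τ = (-177 − (-222))/240 = 3/16.
Then k = 170 + 3/16·(-128) = 146.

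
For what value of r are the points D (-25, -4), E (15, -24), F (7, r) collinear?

-20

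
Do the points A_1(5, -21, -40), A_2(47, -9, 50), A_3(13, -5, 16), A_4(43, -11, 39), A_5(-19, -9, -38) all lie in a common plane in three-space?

The plane through A_1, A_2, A_3 has normal n = A_1A_2 × A_1A_3 = (-768, -1632, 576) and equation n·P = 7392.
Checking the remaining points: n·A_4 = 7392, n·A_5 = 7392.
All equal 7392, so all 5 points lie in one plane.

Yes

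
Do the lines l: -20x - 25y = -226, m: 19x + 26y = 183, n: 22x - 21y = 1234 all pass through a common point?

Intersecting l and m: solving the 2×2 system gives (x, y) = (1301/45, -634/45).
Substitute into n: (22)(1301/45) + (-21)(-634/45) = 41936/45.
But n requires 1234 ≠ 41936/45, so the three lines have no common point.

No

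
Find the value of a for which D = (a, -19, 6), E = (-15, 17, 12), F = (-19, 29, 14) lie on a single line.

Collinearity requires DE × DF = 0; each component is linear in a.
The y-component gives (2)a + (6) = 0, so a = -3.
The remaining components then also vanish.

-3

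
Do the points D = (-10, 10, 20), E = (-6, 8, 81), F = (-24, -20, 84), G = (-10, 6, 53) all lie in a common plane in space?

No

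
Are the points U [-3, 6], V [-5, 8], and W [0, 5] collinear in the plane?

No

UV = (-2, 2), UW = (3, -1).
det[UV; UW] = (-2)(-1) − (2)(3) = -4.
The determinant is nonzero, so they are not collinear.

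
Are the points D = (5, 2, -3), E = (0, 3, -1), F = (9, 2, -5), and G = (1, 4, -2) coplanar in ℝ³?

Yes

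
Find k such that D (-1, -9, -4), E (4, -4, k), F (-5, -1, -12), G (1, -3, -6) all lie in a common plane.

-3

Coplanarity ⇔ det[DE; DF; DG] = 0.
Expanding, this is linear in k: (-40)k + (-120) = 0.
So k = -3.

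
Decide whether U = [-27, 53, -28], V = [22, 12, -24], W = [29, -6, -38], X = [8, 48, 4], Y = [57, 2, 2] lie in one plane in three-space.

Yes

The plane through U, V, W has normal n = UV × UW = (646, 714, -595) and equation n·P = 37060.
Checking the remaining points: n·X = 37060, n·Y = 37060.
All equal 37060, so all 5 points lie in one plane.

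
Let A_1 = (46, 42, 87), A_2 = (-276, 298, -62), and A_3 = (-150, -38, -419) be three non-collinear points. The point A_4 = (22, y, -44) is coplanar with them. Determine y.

-7

Coplanarity requires A_1A_2 · (A_1A_3 × A_1A_4) = 0.
A_1A_2 = (-322, 256, -149), A_1A_3 = (-196, -80, -506); the triple product is linear in y with coefficient -133728 and constant term -936096.
Setting it to zero: y = -7.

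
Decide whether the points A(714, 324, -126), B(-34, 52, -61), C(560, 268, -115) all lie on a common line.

AB = (-748, -272, 65), AC = (-154, -56, 11).
AB × AC = (648, -1782, 0).
The cross product is nonzero, so the points do not lie on one line.

No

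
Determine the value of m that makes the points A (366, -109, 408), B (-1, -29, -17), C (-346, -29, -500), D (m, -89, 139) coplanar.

158

Coplanarity ⇔ det[AB; AC; AD] = 0.
Expanding, this is linear in m: (-38640)m + (6105120) = 0.
So m = 158.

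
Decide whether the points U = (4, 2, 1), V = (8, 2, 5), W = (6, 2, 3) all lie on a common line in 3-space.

Yes

UV = (4, 0, 4), UW = (2, 0, 2).
UV × UW = (0, 0, 0).
The cross product vanishes, so the three points are collinear.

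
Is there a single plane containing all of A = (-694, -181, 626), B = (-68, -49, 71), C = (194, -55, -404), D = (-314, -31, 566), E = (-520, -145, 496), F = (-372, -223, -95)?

No

The plane through A, B, C has normal n = AB × AC = (-66030, 151940, -38340) and equation n·P = -5677160.
Checking the remaining points: n·D = -5677160, n·E = -6712340, n·F = -5677160.
Since n·E = -6712340 ≠ -5677160, E is off the plane and the points are not all coplanar.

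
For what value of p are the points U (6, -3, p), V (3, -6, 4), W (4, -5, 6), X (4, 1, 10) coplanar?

10

Coplanarity ⇔ det[UV; UW; UX] = 0.
Expanding, this is linear in p: (-6)p + (60) = 0.
So p = 10.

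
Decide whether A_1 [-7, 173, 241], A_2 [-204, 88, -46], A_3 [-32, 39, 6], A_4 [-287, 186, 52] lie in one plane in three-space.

The four points are coplanar iff the 3×3 determinant with rows A_1A_2, A_1A_3, A_1A_4 is zero.
Rows: (-197, -85, -287), (-25, -134, -235), (-280, 13, -189).
Expanding along the first row: (-197)(28381) − (-85)(-61075) + (-287)(-37845) = 79083.
Nonzero ⇒ not coplanar.

No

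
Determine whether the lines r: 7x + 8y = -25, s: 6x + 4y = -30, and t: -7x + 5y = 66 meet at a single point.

No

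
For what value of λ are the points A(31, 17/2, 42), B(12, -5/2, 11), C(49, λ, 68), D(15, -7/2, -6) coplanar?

37/2

Normal to plane ABD: n = (156, -416, 52); plane equation n·P = 3484.
Requiring n·C = 3484: (-416)λ + (11180) = 3484.
So λ = 37/2.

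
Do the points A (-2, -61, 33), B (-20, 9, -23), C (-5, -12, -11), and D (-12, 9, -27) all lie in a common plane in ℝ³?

With A as base: AB = (-18, 70, -56), AC = (-3, 49, -44), AD = (-10, 70, -60).
AC × AD = (140, 260, 280).
AB · (AC × AD) = 0.
The scalar triple product vanishes, so the four points are coplanar.

Yes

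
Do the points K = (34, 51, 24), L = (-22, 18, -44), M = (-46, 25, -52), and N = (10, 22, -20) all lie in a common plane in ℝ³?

The four points are coplanar iff the 3×3 determinant with rows KL, KM, KN is zero.
Rows: (-56, -33, -68), (-80, -26, -76), (-24, -29, -44).
Expanding along the first row: (-56)(-1060) − (-33)(1696) + (-68)(1696) = 0.
Zero determinant ⇒ coplanar.

Yes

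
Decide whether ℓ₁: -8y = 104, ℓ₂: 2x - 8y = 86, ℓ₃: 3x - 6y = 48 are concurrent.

No

Intersecting ℓ₁ and ℓ₂: solving the 2×2 system gives (x, y) = (-9, -13).
Substitute into ℓ₃: (3)(-9) + (-6)(-13) = 51.
But ℓ₃ requires 48 ≠ 51, so the three lines have no common point.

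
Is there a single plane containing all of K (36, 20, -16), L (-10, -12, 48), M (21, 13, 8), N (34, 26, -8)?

No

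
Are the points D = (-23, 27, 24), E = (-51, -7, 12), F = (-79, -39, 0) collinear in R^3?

DE = (-28, -34, -12), DF = (-56, -66, -24).
DE × DF = (24, 0, -56).
The cross product is nonzero, so the points do not lie on one line.

No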